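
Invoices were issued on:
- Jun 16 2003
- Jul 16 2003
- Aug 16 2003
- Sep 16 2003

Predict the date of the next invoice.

Oct 16 2003

The day-of-month is always 16 (30, 31, 31 days between events).
So this recurs on the 16th of each month.
October 2003: Oct 16 2003.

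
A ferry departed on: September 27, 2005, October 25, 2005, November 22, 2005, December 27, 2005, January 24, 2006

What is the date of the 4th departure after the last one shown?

May 23, 2006

These are Tuesdays at 28- or 35-day spacing (28, 28, 35, 28).
The pattern: 4th Tuesday of the month.
4th Tuesday of February 2006: February 28, 2006.
4th Tuesday of March 2006: March 28, 2006.
April 2006 — 4th Tuesday is April 25, 2006.
May 2006 — 4th Tuesday is May 23, 2006.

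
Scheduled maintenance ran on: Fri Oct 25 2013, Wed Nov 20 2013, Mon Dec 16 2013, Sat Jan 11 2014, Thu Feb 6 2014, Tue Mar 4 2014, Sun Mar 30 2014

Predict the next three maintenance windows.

Gaps between consecutive events: 26, 26, 26, 26, 26, 26 days — a constant 26-day interval.
Sun Mar 30 2014 + 26 days = Fri Apr 25 2014.
Fri Apr 25 2014 + 26 days = Wed May 21 2014.
Wed May 21 2014 + 26 days = Mon Jun 16 2014.

Fri Apr 25 2014, Wed May 21 2014, Mon Jun 16 2014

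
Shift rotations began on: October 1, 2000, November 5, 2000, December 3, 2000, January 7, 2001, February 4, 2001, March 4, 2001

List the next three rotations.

April 1, 2001; May 6, 2001; June 3, 2001

These are Sundays at 28- or 35-day spacing (35, 28, 35, 28, 28).
The pattern: 1st Sunday of the month.
April 2001 — 1st Sunday is April 1, 2001.
1st Sunday of May 2001: May 6, 2001.
1st Sunday of June 2001: June 3, 2001.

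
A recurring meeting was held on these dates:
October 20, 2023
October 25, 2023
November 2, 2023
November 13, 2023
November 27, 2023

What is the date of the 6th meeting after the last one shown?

April 22, 2024

The spacing grows by 3 each time: 5, 8, 11, 14 days.
Next gap: 17 days. November 27, 2023 + 17 days = December 14, 2023.
Next gap: 20 days. December 14, 2023 + 20 days = January 3, 2024.
Next gap: 23 days. January 3, 2024 + 23 days = January 26, 2024.
Next gap: 26 days. January 26, 2024 + 26 days = February 21, 2024.
Next gap: 29 days. February 21, 2024 + 29 days = March 21, 2024.
Next gap: 32 days. March 21, 2024 + 32 days = April 22, 2024.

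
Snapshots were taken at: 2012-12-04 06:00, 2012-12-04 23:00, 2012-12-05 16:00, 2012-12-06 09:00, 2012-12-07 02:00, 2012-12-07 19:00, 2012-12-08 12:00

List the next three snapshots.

2012-12-09 05:00, 2012-12-09 22:00, 2012-12-10 15:00

The interval is a steady 17 hours (17, 17, 17, 17, 17, 17).
2012-12-08 12:00 + 17 h = 2012-12-09 05:00.
2012-12-09 05:00 + 17 h = 2012-12-09 22:00.
2012-12-09 22:00 + 17 h = 2012-12-10 15:00.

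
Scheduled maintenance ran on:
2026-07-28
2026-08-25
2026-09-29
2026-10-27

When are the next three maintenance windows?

Every date is a Tuesday; gaps 28, 35, 28 days.
Each is the last Tuesday of its month (at least one falls on the 29th or later, ruling out '4th Tuesday').
November 2026 ends with Tuesday 2026-11-24.
December 2026 ends with Tuesday 2026-12-29.
Last Tuesday of January 2027: 2027-01-26.

2026-11-24, 2026-12-29, 2027-01-26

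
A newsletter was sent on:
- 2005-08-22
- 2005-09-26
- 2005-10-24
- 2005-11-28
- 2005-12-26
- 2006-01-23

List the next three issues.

2006-02-27, 2006-03-27, 2006-04-24

Gaps: 35, 28, 35, 28, 28 days — a mix of 28 and 35. Every date is a Monday.
Each is the 4th Monday of its month.
4th Monday of February 2006: 2006-02-27.
March 2006 — 4th Monday is 2006-03-27.
April 2006 — 4th Monday is 2006-04-24.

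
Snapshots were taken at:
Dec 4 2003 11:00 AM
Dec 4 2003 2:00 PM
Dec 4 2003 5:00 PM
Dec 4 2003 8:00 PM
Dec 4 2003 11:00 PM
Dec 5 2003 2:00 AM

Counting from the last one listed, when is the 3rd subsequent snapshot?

Gaps: 3, 3, 3, 3, 3 hours — each event is 3 hours after the previous one.
Dec 5 2003 2:00 AM + 3 h = Dec 5 2003 5:00 AM.
Dec 5 2003 5:00 AM + 3 h = Dec 5 2003 8:00 AM.
Dec 5 2003 8:00 AM + 3 h = Dec 5 2003 11:00 AM.

Dec 5 2003 11:00 AM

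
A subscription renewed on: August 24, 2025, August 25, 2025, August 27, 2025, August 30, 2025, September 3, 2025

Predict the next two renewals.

September 8, 2025; September 14, 2025

Intervals are 1, 2, 3, 4 days — an arithmetic progression with common difference 1.
Next gap: 5 days. September 3, 2025 + 5 days = September 8, 2025.
Next gap: 6 days. September 8, 2025 + 6 days = September 14, 2025.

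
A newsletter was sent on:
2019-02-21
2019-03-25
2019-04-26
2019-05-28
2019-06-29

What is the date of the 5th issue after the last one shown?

Every event comes 32 days after the last (32, 32, 32, 32).
2019-06-29 + 32 days = 2019-07-31.
2019-07-31 + 32 days = 2019-09-01.
2019-09-01 + 32 days = 2019-10-03.
2019-10-03 + 32 days = 2019-11-04.
2019-11-04 + 32 days = 2019-12-06.

2019-12-06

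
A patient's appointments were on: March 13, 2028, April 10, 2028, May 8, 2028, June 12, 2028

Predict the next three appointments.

July 10, 2028; August 14, 2028; September 11, 2028

All dates are Mondays, 28, 28, 35 days apart.
Specifically, the 2nd Monday of each month.
2nd Monday of July 2028: July 10, 2028.
2nd Monday of August 2028: August 14, 2028.
September 2028 — 2nd Monday is September 11, 2028.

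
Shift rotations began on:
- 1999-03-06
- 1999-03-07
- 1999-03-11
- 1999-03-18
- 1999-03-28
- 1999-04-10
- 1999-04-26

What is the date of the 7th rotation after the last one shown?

1999-11-08

Intervals are 1, 4, 7, 10, 13, 16 days — an arithmetic progression with common difference 3.
Next gap: 19 days. 1999-04-26 + 19 days = 1999-05-15.
Next gap: 22 days. 1999-05-15 + 22 days = 1999-06-06.
Next gap: 25 days. 1999-06-06 + 25 days = 1999-07-01.
Next gap: 28 days. 1999-07-01 + 28 days = 1999-07-29.
Next gap: 31 days. 1999-07-29 + 31 days = 1999-08-29.
Next gap: 34 days. 1999-08-29 + 34 days = 1999-10-02.
Next gap: 37 days. 1999-10-02 + 37 days = 1999-11-08.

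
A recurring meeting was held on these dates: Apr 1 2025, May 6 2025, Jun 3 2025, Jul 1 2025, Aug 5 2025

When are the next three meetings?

Sep 2 2025, Oct 7 2025, Nov 4 2025

Gaps: 35, 28, 28, 35 days — a mix of 28 and 35. Every date is a Tuesday.
Each is the 1st Tuesday of its month.
1st Tuesday of September 2025: Sep 2 2025.
October 2025 — 1st Tuesday is Oct 7 2025.
November 2025 — 1st Tuesday is Nov 4 2025.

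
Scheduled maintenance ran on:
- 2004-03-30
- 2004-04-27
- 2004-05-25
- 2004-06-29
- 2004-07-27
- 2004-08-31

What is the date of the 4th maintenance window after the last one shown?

2004-12-28

These are Tuesdays with 28, 28, 35, 28, 35-day gaps.
Each is the final Tuesday of its month — 2004-03-30 is past the 28th, so '4th Tuesday' doesn't fit.
Last Tuesday of September 2004: 2004-09-28.
Last Tuesday of October 2004: 2004-10-26.
November 2004 ends with Tuesday 2004-11-30.
December 2004 ends with Tuesday 2004-12-28.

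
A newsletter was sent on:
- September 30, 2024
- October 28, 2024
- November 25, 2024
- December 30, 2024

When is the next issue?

January 27, 2025

All Mondays; the gaps (28, 28, 35) vary with month length.
This is the last Monday of each month.
Last Monday of January 2025: January 27, 2025.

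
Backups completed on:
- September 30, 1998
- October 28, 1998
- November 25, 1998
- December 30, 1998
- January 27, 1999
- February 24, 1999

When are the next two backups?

March 31, 1999; April 28, 1999

These are Wednesdays with 28, 28, 35, 28, 28-day gaps.
Each is the final Wednesday of its month — September 30, 1998 is past the 28th, so '4th Wednesday' doesn't fit.
Last Wednesday of March 1999: March 31, 1999.
Last Wednesday of April 1999: April 28, 1999.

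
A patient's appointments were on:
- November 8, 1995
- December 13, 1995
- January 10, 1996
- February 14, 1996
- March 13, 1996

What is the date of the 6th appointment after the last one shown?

September 11, 1996

Gaps: 35, 28, 35, 28 days — a mix of 28 and 35. Every date is a Wednesday.
Each is the 2nd Wednesday of its month.
April 1996 — 2nd Wednesday is April 10, 1996.
2nd Wednesday of May 1996: May 8, 1996.
2nd Wednesday of June 1996: June 12, 1996.
2nd Wednesday of July 1996: July 10, 1996.
2nd Wednesday of August 1996: August 14, 1996.
September 1996 — 2nd Wednesday is September 11, 1996.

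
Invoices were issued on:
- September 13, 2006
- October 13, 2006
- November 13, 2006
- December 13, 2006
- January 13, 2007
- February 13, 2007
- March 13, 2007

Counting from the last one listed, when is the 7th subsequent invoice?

Each date is the 13th; the gaps (30, 31, 30, 31, 31, 28) track the month lengths.
The rule is the 13th of each month.
Next: April 2007 → April 13, 2007.
May 2007: May 13, 2007.
June 2007: June 13, 2007.
Next: July 2007 → July 13, 2007.
Next: August 2007 → August 13, 2007.
September 2007: September 13, 2007.
Next: October 2007 → October 13, 2007.

October 13, 2007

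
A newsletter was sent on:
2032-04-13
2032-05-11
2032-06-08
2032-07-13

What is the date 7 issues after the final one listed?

2033-02-08

All dates are Tuesdays, 28, 28, 35 days apart.
Specifically, the 2nd Tuesday of each month.
2nd Tuesday of August 2032: 2032-08-10.
2nd Tuesday of September 2032: 2032-09-14.
October 2032 — 2nd Tuesday is 2032-10-12.
November 2032 — 2nd Tuesday is 2032-11-09.
December 2032 — 2nd Tuesday is 2032-12-14.
2nd Tuesday of January 2033: 2033-01-11.
February 2033 — 2nd Tuesday is 2033-02-08.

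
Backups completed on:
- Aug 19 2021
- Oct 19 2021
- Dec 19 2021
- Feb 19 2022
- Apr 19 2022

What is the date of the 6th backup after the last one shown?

Gaps: 61, 61, 62, 59 days — not constant. Every event is on the 19th of the month.
Pattern: the 19th of every 2 months.
Next: June 2022 → Jun 19 2022.
Next: August 2022 → Aug 19 2022.
October 2022: Oct 19 2022.
December 2022: Dec 19 2022.
February 2023: Feb 19 2023.
Next: April 2023 → Apr 19 2023.

Apr 19 2023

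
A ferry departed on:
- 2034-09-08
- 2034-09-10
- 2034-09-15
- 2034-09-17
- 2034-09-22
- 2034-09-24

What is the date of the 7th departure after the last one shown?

Gaps: 2, 5, 2, 5, 2 days — not constant, but cyclic with period 2.
The events fall on every Friday and Sunday.
Next Friday: 2034-09-29.
The following Sunday is 2034-10-01.
Next Friday: 2034-10-06.
The following Sunday is 2034-10-08.
The following Friday is 2034-10-13.
The following Sunday is 2034-10-15.
The following Friday is 2034-10-20.

2034-10-20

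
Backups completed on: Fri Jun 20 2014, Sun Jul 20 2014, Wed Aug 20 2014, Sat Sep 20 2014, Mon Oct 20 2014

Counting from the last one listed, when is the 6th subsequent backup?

Mon Apr 20 2015

The day-of-month is always 20 (30, 31, 31, 30 days between events).
So this recurs on the 20th of each month.
November 2014: Thu Nov 20 2014.
December 2014: Sat Dec 20 2014.
January 2015: Tue Jan 20 2015.
February 2015: Fri Feb 20 2015.
March 2015: Fri Mar 20 2015.
April 2015: Mon Apr 20 2015.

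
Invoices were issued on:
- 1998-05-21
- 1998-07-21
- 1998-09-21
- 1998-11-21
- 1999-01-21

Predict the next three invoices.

1999-03-21, 1999-05-21, 1999-07-21

Gaps: 61, 62, 61, 61 days — not constant. Every event is on the 21st of the month.
Pattern: the 21st of every 2 months.
Next: March 1999 → 1999-03-21.
Next: May 1999 → 1999-05-21.
July 1999: 1999-07-21.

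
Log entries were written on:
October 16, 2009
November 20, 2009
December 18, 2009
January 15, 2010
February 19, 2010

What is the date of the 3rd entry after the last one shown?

All dates are Fridays, 35, 28, 28, 35 days apart.
Specifically, the 3rd Friday of each month.
March 2010 — 3rd Friday is March 19, 2010.
April 2010 — 3rd Friday is April 16, 2010.
3rd Friday of May 2010: May 21, 2010.

May 21, 2010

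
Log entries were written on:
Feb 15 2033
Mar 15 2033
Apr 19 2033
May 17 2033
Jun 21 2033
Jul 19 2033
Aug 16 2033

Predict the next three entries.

Sep 20 2033, Oct 18 2033, Nov 15 2033

Gaps: 28, 35, 28, 35, 28, 28 days — a mix of 28 and 35. Every date is a Tuesday.
Each is the 3rd Tuesday of its month.
3rd Tuesday of September 2033: Sep 20 2033.
3rd Tuesday of October 2033: Oct 18 2033.
November 2033 — 3rd Tuesday is Nov 15 2033.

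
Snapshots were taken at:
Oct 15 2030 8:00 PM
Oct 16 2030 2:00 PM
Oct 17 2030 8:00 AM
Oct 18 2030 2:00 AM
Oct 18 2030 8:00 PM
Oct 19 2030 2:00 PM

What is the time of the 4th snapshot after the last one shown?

Oct 22 2030 2:00 PM

Spacing: 18, 18, 18, 18, 18 h — constant 18 h.
Oct 19 2030 2:00 PM + 18 h = Oct 20 2030 8:00 AM.
Oct 20 2030 8:00 AM + 18 h = Oct 21 2030 2:00 AM.
Oct 21 2030 2:00 AM + 18 h = Oct 21 2030 8:00 PM.
Oct 21 2030 8:00 PM + 18 h = Oct 22 2030 2:00 PM.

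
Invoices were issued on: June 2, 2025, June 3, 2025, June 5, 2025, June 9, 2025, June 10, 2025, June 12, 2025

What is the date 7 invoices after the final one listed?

June 30, 2025

The gap pattern 1, 2, 4, 1, 2 repeats every 3 events.
These are the Mondays, Tuesdays and Thursdays of each week.
Next Monday: June 16, 2025.
The following Tuesday is June 17, 2025.
The following Thursday is June 19, 2025.
The following Monday is June 23, 2025.
Next Tuesday: June 24, 2025.
The following Thursday is June 26, 2025.
Next Monday: June 30, 2025.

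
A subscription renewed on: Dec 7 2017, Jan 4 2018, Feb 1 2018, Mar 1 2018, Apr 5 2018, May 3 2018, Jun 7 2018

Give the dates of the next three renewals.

All dates are Thursdays, 28, 28, 28, 35, 28, 35 days apart.
Specifically, the 1st Thursday of each month.
1st Thursday of July 2018: Jul 5 2018.
1st Thursday of August 2018: Aug 2 2018.
1st Thursday of September 2018: Sep 6 2018.

Jul 5 2018, Aug 2 2018, Sep 6 2018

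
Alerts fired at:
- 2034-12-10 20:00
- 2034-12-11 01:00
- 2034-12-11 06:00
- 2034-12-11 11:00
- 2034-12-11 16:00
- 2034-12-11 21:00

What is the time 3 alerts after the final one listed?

Gaps: 5, 5, 5, 5, 5 hours — each event is 5 hours after the previous one.
2034-12-11 21:00 + 5 h = 2034-12-12 02:00.
2034-12-12 02:00 + 5 h = 2034-12-12 07:00.
2034-12-12 07:00 + 5 h = 2034-12-12 12:00.

2034-12-12 12:00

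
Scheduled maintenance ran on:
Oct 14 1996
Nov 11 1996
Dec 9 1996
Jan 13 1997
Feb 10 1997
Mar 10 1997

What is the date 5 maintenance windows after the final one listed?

These are Mondays at 28- or 35-day spacing (28, 28, 35, 28, 28).
The pattern: 2nd Monday of the month.
2nd Monday of April 1997: Apr 14 1997.
May 1997 — 2nd Monday is May 12 1997.
June 1997 — 2nd Monday is Jun 9 1997.
July 1997 — 2nd Monday is Jul 14 1997.
August 1997 — 2nd Monday is Aug 11 1997.

Aug 11 1997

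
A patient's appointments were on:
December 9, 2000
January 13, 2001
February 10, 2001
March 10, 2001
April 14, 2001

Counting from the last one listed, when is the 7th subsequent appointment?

These are Saturdays at 28- or 35-day spacing (35, 28, 28, 35).
The pattern: 2nd Saturday of the month.
May 2001 — 2nd Saturday is May 12, 2001.
2nd Saturday of June 2001: June 9, 2001.
2nd Saturday of July 2001: July 14, 2001.
August 2001 — 2nd Saturday is August 11, 2001.
September 2001 — 2nd Saturday is September 8, 2001.
October 2001 — 2nd Saturday is October 13, 2001.
2nd Saturday of November 2001: November 10, 2001.

November 10, 2001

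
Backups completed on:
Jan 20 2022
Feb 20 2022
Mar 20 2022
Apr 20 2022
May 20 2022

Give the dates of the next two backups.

Jun 20 2022, Jul 20 2022

Each date is the 20th; the gaps (31, 28, 31, 30) track the month lengths.
The rule is the 20th of each month.
Next: June 2022 → Jun 20 2022.
July 2022: Jul 20 2022.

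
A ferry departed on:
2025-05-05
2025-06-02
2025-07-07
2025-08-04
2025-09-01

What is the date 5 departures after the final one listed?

2026-02-02

These are Mondays at 28- or 35-day spacing (28, 35, 28, 28).
The pattern: 1st Monday of the month.
October 2025 — 1st Monday is 2025-10-06.
November 2025 — 1st Monday is 2025-11-03.
1st Monday of December 2025: 2025-12-01.
January 2026 — 1st Monday is 2026-01-05.
1st Monday of February 2026: 2026-02-02.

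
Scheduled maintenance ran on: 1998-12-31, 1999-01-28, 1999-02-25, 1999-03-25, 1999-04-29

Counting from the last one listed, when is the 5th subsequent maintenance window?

1999-09-30

All Thursdays; the gaps (28, 28, 28, 35) vary with month length.
This is the last Thursday of each month.
May 1999 ends with Thursday 1999-05-27.
June 1999 ends with Thursday 1999-06-24.
Last Thursday of July 1999: 1999-07-29.
August 1999 ends with Thursday 1999-08-26.
September 1999 ends with Thursday 1999-09-30.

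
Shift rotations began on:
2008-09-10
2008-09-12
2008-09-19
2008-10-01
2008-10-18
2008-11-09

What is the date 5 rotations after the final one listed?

The spacing grows by 5 each time: 2, 7, 12, 17, 22 days.
Next gap: 27 days. 2008-11-09 + 27 days = 2008-12-06.
Next gap: 32 days. 2008-12-06 + 32 days = 2009-01-07.
Next gap: 37 days. 2009-01-07 + 37 days = 2009-02-13.
Next gap: 42 days. 2009-02-13 + 42 days = 2009-03-27.
Next gap: 47 days. 2009-03-27 + 47 days = 2009-05-13.

2009-05-13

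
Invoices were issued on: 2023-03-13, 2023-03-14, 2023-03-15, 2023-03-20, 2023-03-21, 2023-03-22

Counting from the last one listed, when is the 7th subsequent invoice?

2023-04-10

Every event lands on a Monday or Tuesday or Wednesday (gaps cycle 1, 1, 5, 1, 1).
So the schedule is: every Monday, Tuesday and Wednesday.
Next Monday: 2023-03-27.
Next Tuesday: 2023-03-28.
The following Wednesday is 2023-03-29.
The following Monday is 2023-04-03.
Next Tuesday: 2023-04-04.
The following Wednesday is 2023-04-05.
The following Monday is 2023-04-10.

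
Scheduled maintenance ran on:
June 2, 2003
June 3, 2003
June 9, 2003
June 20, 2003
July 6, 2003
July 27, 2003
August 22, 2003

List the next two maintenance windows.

September 22, 2003; October 28, 2003

Intervals are 1, 6, 11, 16, 21, 26 days — an arithmetic progression with common difference 5.
Next gap: 31 days. August 22, 2003 + 31 days = September 22, 2003.
Next gap: 36 days. September 22, 2003 + 36 days = October 28, 2003.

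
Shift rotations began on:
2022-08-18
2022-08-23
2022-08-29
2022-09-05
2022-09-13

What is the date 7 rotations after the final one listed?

2022-12-06

The spacing grows by 1 each time: 5, 6, 7, 8 days.
Next gap: 9 days. 2022-09-13 + 9 days = 2022-09-22.
Next gap: 10 days. 2022-09-22 + 10 days = 2022-10-02.
Next gap: 11 days. 2022-10-02 + 11 days = 2022-10-13.
Next gap: 12 days. 2022-10-13 + 12 days = 2022-10-25.
Next gap: 13 days. 2022-10-25 + 13 days = 2022-11-07.
Next gap: 14 days. 2022-11-07 + 14 days = 2022-11-21.
Next gap: 15 days. 2022-11-21 + 15 days = 2022-12-06.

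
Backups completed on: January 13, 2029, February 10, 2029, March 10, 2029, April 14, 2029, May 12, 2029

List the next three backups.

June 9, 2029; July 14, 2029; August 11, 2029

Gaps: 28, 28, 35, 28 days — a mix of 28 and 35. Every date is a Saturday.
Each is the 2nd Saturday of its month.
2nd Saturday of June 2029: June 9, 2029.
July 2029 — 2nd Saturday is July 14, 2029.
August 2029 — 2nd Saturday is August 11, 2029.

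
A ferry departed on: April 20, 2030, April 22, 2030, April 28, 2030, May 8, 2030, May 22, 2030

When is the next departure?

Intervals are 2, 6, 10, 14 days — an arithmetic progression with common difference 4.
Next gap: 18 days. May 22, 2030 + 18 days = June 9, 2030.

June 9, 2030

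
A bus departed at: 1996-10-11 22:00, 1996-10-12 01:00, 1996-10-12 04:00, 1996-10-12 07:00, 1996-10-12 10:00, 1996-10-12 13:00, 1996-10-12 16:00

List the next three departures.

The interval is a steady 3 hours (3, 3, 3, 3, 3, 3).
1996-10-12 16:00 + 3 h = 1996-10-12 19:00.
1996-10-12 19:00 + 3 h = 1996-10-12 22:00.
1996-10-12 22:00 + 3 h = 1996-10-13 01:00.

1996-10-12 19:00, 1996-10-12 22:00, 1996-10-13 01:00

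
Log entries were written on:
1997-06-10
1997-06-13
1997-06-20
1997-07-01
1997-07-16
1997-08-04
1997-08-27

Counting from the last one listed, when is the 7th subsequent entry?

1998-05-27

Gaps: 3, 7, 11, 15, 19, 23 days — each gap is 4 larger than the previous one.
Next gap: 27 days. 1997-08-27 + 27 days = 1997-09-23.
Next gap: 31 days. 1997-09-23 + 31 days = 1997-10-24.
Next gap: 35 days. 1997-10-24 + 35 days = 1997-11-28.
Next gap: 39 days. 1997-11-28 + 39 days = 1998-01-06.
Next gap: 43 days. 1998-01-06 + 43 days = 1998-02-18.
Next gap: 47 days. 1998-02-18 + 47 days = 1998-04-06.
Next gap: 51 days. 1998-04-06 + 51 days = 1998-05-27.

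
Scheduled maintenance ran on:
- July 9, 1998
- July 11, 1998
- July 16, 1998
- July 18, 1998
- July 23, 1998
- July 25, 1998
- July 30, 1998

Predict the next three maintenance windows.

Gaps: 2, 5, 2, 5, 2, 5 days — not constant, but cyclic with period 2.
The events fall on every Thursday and Saturday.
The following Saturday is August 1, 1998.
The following Thursday is August 6, 1998.
The following Saturday is August 8, 1998.

August 1, 1998; August 6, 1998; August 8, 1998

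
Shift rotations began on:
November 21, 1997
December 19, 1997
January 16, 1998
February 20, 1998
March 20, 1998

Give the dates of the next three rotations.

All dates are Fridays, 28, 28, 35, 28 days apart.
Specifically, the 3rd Friday of each month.
April 1998 — 3rd Friday is April 17, 1998.
May 1998 — 3rd Friday is May 15, 1998.
June 1998 — 3rd Friday is June 19, 1998.

April 17, 1998; May 15, 1998; June 19, 1998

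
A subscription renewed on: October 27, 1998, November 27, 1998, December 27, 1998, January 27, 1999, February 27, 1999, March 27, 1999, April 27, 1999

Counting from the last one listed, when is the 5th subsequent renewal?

Each date is the 27th; the gaps (31, 30, 31, 31, 28, 31) track the month lengths.
The rule is the 27th of each month.
Next: May 1999 → May 27, 1999.
Next: June 1999 → June 27, 1999.
July 1999: July 27, 1999.
August 1999: August 27, 1999.
September 1999: September 27, 1999.

September 27, 1999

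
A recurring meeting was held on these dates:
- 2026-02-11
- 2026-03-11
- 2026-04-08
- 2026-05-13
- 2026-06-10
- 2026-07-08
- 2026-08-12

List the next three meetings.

All dates are Wednesdays, 28, 28, 35, 28, 28, 35 days apart.
Specifically, the 2nd Wednesday of each month.
September 2026 — 2nd Wednesday is 2026-09-09.
2nd Wednesday of October 2026: 2026-10-14.
November 2026 — 2nd Wednesday is 2026-11-11.

2026-09-09, 2026-10-14, 2026-11-11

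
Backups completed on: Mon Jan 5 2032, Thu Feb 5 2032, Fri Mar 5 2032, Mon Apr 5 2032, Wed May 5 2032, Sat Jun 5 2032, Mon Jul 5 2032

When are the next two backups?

Gaps: 31, 29, 31, 30, 31, 30 days — not constant. Every event is on the 5th of the month.
Pattern: the 5th of each month.
Next: August 2032 → Thu Aug 5 2032.
September 2032: Sun Sep 5 2032.

Thu Aug 5 2032, Sun Sep 5 2032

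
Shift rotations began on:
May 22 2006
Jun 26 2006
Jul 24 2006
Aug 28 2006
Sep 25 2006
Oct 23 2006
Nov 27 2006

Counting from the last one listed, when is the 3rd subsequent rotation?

Feb 26 2007

All dates are Mondays, 35, 28, 35, 28, 28, 35 days apart.
Specifically, the 4th Monday of each month.
December 2006 — 4th Monday is Dec 25 2006.
January 2007 — 4th Monday is Jan 22 2007.
February 2007 — 4th Monday is Feb 26 2007.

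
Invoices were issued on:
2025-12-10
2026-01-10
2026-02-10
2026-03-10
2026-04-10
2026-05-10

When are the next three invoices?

The day-of-month is always 10 (31, 31, 28, 31, 30 days between events).
So this recurs on the 10th of each month.
June 2026: 2026-06-10.
Next: July 2026 → 2026-07-10.
Next: August 2026 → 2026-08-10.

2026-06-10, 2026-07-10, 2026-08-10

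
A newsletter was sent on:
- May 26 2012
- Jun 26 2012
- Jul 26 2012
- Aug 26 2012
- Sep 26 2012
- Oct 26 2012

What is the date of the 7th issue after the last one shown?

The day-of-month is always 26 (31, 30, 31, 31, 30 days between events).
So this recurs on the 26th of each month.
November 2012: Nov 26 2012.
Next: December 2012 → Dec 26 2012.
January 2013: Jan 26 2013.
Next: February 2013 → Feb 26 2013.
March 2013: Mar 26 2013.
April 2013: Apr 26 2013.
Next: May 2013 → May 26 2013.

May 26 2013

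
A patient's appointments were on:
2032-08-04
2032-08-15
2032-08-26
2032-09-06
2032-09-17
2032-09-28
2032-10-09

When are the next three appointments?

Gaps between consecutive events: 11, 11, 11, 11, 11, 11 days — a constant 11-day interval.
2032-10-09 + 11 days = 2032-10-20.
2032-10-20 + 11 days = 2032-10-31.
2032-10-31 + 11 days = 2032-11-11.

2032-10-20, 2032-10-31, 2032-11-11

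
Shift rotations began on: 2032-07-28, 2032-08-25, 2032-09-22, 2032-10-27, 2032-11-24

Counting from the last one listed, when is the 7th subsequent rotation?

These are Wednesdays at 28- or 35-day spacing (28, 28, 35, 28).
The pattern: 4th Wednesday of the month.
4th Wednesday of December 2032: 2032-12-22.
4th Wednesday of January 2033: 2033-01-26.
February 2033 — 4th Wednesday is 2033-02-23.
March 2033 — 4th Wednesday is 2033-03-23.
4th Wednesday of April 2033: 2033-04-27.
4th Wednesday of May 2033: 2033-05-25.
June 2033 — 4th Wednesday is 2033-06-22.

2033-06-22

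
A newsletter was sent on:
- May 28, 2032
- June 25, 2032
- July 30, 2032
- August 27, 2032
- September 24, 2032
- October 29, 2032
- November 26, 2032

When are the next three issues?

December 31, 2032; January 28, 2033; February 25, 2033

Every date is a Friday; gaps 28, 35, 28, 28, 35, 28 days.
Each is the last Friday of its month (at least one falls on the 29th or later, ruling out '4th Friday').
December 2032 ends with Friday December 31, 2032.
Last Friday of January 2033: January 28, 2033.
February 2033 ends with Friday February 25, 2033.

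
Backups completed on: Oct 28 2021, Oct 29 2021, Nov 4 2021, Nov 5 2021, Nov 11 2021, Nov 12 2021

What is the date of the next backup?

Gaps: 1, 6, 1, 6, 1 days — not constant, but cyclic with period 2.
The events fall on every Thursday and Friday.
The following Thursday is Nov 18 2021.

Nov 18 2021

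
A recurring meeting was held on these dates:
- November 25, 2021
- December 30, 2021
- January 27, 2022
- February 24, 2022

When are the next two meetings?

All Thursdays; the gaps (35, 28, 28) vary with month length.
This is the last Thursday of each month.
March 2022 ends with Thursday March 31, 2022.
April 2022 ends with Thursday April 28, 2022.

March 31, 2022; April 28, 2022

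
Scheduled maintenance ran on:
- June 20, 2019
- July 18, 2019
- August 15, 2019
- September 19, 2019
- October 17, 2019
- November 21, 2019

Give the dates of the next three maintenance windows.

Gaps: 28, 28, 35, 28, 35 days — a mix of 28 and 35. Every date is a Thursday.
Each is the 3rd Thursday of its month.
December 2019 — 3rd Thursday is December 19, 2019.
3rd Thursday of January 2020: January 16, 2020.
3rd Thursday of February 2020: February 20, 2020.

December 19, 2019; January 16, 2020; February 20, 2020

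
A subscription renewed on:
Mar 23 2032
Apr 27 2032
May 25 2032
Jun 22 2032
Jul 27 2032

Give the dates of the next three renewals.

Aug 24 2032, Sep 28 2032, Oct 26 2032

These are Tuesdays at 28- or 35-day spacing (35, 28, 28, 35).
The pattern: 4th Tuesday of the month.
August 2032 — 4th Tuesday is Aug 24 2032.
September 2032 — 4th Tuesday is Sep 28 2032.
October 2032 — 4th Tuesday is Oct 26 2032.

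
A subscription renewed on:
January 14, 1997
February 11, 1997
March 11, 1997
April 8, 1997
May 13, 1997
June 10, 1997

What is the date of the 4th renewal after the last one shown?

These are Tuesdays at 28- or 35-day spacing (28, 28, 28, 35, 28).
The pattern: 2nd Tuesday of the month.
2nd Tuesday of July 1997: July 8, 1997.
August 1997 — 2nd Tuesday is August 12, 1997.
September 1997 — 2nd Tuesday is September 9, 1997.
2nd Tuesday of October 1997: October 14, 1997.

October 14, 1997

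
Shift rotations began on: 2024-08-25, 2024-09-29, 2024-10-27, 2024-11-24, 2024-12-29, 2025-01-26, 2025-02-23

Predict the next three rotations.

Every date is a Sunday; gaps 35, 28, 28, 35, 28, 28 days.
Each is the last Sunday of its month (at least one falls on the 29th or later, ruling out '4th Sunday').
March 2025 ends with Sunday 2025-03-30.
Last Sunday of April 2025: 2025-04-27.
May 2025 ends with Sunday 2025-05-25.

2025-03-30, 2025-04-27, 2025-05-25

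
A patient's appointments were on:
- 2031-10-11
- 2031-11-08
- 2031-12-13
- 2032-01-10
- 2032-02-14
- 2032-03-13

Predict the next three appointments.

All dates are Saturdays, 28, 35, 28, 35, 28 days apart.
Specifically, the 2nd Saturday of each month.
April 2032 — 2nd Saturday is 2032-04-10.
May 2032 — 2nd Saturday is 2032-05-08.
June 2032 — 2nd Saturday is 2032-06-12.

2032-04-10, 2032-05-08, 2032-06-12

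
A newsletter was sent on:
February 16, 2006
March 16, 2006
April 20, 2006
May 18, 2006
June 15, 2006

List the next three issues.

All dates are Thursdays, 28, 35, 28, 28 days apart.
Specifically, the 3rd Thursday of each month.
3rd Thursday of July 2006: July 20, 2006.
3rd Thursday of August 2006: August 17, 2006.
September 2006 — 3rd Thursday is September 21, 2006.

July 20, 2006; August 17, 2006; September 21, 2006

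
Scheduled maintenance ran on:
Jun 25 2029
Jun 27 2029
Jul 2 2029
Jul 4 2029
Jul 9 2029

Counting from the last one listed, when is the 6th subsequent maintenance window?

Gaps: 2, 5, 2, 5 days — not constant, but cyclic with period 2.
The events fall on every Monday and Wednesday.
The following Wednesday is Jul 11 2029.
The following Monday is Jul 16 2029.
The following Wednesday is Jul 18 2029.
The following Monday is Jul 23 2029.
Next Wednesday: Jul 25 2029.
Next Monday: Jul 30 2029.

Jul 30 2029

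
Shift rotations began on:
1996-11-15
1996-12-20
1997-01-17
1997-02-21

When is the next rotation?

Gaps: 35, 28, 35 days — a mix of 28 and 35. Every date is a Friday.
Each is the 3rd Friday of its month.
3rd Friday of March 1997: 1997-03-21.

1997-03-21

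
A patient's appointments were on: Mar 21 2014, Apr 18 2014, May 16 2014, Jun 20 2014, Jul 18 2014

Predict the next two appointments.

Aug 15 2014, Sep 19 2014

These are Fridays at 28- or 35-day spacing (28, 28, 35, 28).
The pattern: 3rd Friday of the month.
3rd Friday of August 2014: Aug 15 2014.
3rd Friday of September 2014: Sep 19 2014.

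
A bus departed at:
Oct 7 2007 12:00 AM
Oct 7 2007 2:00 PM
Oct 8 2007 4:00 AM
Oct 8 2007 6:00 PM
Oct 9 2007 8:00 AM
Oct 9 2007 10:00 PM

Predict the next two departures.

Spacing: 14, 14, 14, 14, 14 h — constant 14 h.
Oct 9 2007 10:00 PM + 14 h = Oct 10 2007 12:00 PM.
Oct 10 2007 12:00 PM + 14 h = Oct 11 2007 2:00 AM.

Oct 10 2007 12:00 PM, Oct 11 2007 2:00 AM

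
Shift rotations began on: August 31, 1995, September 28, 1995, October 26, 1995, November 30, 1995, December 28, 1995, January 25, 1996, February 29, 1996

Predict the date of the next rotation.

March 28, 1996

These are Thursdays with 28, 28, 35, 28, 28, 35-day gaps.
Each is the final Thursday of its month — August 31, 1995 is past the 28th, so '4th Thursday' doesn't fit.
Last Thursday of March 1996: March 28, 1996.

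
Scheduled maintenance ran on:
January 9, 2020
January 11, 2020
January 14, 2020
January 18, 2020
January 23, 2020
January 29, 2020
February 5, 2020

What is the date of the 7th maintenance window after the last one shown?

Intervals are 2, 3, 4, 5, 6, 7 days — an arithmetic progression with common difference 1.
Next gap: 8 days. February 5, 2020 + 8 days = February 13, 2020.
Next gap: 9 days. February 13, 2020 + 9 days = February 22, 2020.
Next gap: 10 days. February 22, 2020 + 10 days = March 3, 2020.
Next gap: 11 days. March 3, 2020 + 11 days = March 14, 2020.
Next gap: 12 days. March 14, 2020 + 12 days = March 26, 2020.
Next gap: 13 days. March 26, 2020 + 13 days = April 8, 2020.
Next gap: 14 days. April 8, 2020 + 14 days = April 22, 2020.

April 22, 2020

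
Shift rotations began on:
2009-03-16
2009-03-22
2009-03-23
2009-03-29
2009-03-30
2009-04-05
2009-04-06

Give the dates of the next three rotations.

The gap pattern 6, 1, 6, 1, 6, 1 repeats every 2 events.
These are the Mondays and Sundays of each week.
Next Sunday: 2009-04-12.
Next Monday: 2009-04-13.
The following Sunday is 2009-04-19.

2009-04-12, 2009-04-13, 2009-04-19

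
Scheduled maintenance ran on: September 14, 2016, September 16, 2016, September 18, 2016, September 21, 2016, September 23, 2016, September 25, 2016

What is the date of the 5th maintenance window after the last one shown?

Every event lands on a Wednesday or Friday or Sunday (gaps cycle 2, 2, 3, 2, 2).
So the schedule is: every Wednesday, Friday and Sunday.
Next Wednesday: September 28, 2016.
Next Friday: September 30, 2016.
The following Sunday is October 2, 2016.
Next Wednesday: October 5, 2016.
The following Friday is October 7, 2016.

October 7, 2016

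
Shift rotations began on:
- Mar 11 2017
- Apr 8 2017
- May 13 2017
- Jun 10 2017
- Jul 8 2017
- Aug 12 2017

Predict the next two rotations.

Sep 9 2017, Oct 14 2017

All dates are Saturdays, 28, 35, 28, 28, 35 days apart.
Specifically, the 2nd Saturday of each month.
2nd Saturday of September 2017: Sep 9 2017.
2nd Saturday of October 2017: Oct 14 2017.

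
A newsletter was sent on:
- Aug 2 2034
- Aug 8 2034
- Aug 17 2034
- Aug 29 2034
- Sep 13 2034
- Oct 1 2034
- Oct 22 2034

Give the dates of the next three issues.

Intervals are 6, 9, 12, 15, 18, 21 days — an arithmetic progression with common difference 3.
Next gap: 24 days. Oct 22 2034 + 24 days = Nov 15 2034.
Next gap: 27 days. Nov 15 2034 + 27 days = Dec 12 2034.
Next gap: 30 days. Dec 12 2034 + 30 days = Jan 11 2035.

Nov 15 2034, Dec 12 2034, Jan 11 2035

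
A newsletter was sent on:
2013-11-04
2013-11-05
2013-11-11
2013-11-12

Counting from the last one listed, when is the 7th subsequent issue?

Gaps: 1, 6, 1 days — not constant, but cyclic with period 2.
The events fall on every Monday and Tuesday.
The following Monday is 2013-11-18.
Next Tuesday: 2013-11-19.
Next Monday: 2013-11-25.
The following Tuesday is 2013-11-26.
Next Monday: 2013-12-02.
The following Tuesday is 2013-12-03.
Next Monday: 2013-12-09.

2013-12-09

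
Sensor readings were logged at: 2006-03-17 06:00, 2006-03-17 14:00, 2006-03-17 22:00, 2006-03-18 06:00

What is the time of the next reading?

2006-03-18 14:00

Gaps: 8, 8, 8 hours — each event is 8 hours after the previous one.
2006-03-18 06:00 + 8 h = 2006-03-18 14:00.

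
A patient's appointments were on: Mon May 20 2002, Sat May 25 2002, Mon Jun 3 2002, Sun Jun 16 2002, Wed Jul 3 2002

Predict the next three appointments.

The spacing grows by 4 each time: 5, 9, 13, 17 days.
Next gap: 21 days. Wed Jul 3 2002 + 21 days = Wed Jul 24 2002.
Next gap: 25 days. Wed Jul 24 2002 + 25 days = Sun Aug 18 2002.
Next gap: 29 days. Sun Aug 18 2002 + 29 days = Mon Sep 16 2002.

Wed Jul 24 2002, Sun Aug 18 2002, Mon Sep 16 2002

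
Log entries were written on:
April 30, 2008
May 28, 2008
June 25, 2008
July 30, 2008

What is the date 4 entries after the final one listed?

Every date is a Wednesday; gaps 28, 28, 35 days.
Each is the last Wednesday of its month (at least one falls on the 29th or later, ruling out '4th Wednesday').
August 2008 ends with Wednesday August 27, 2008.
Last Wednesday of September 2008: September 24, 2008.
October 2008 ends with Wednesday October 29, 2008.
Last Wednesday of November 2008: November 26, 2008.

November 26, 2008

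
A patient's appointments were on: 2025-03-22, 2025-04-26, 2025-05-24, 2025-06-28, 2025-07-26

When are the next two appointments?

2025-08-23, 2025-09-27

Gaps: 35, 28, 35, 28 days — a mix of 28 and 35. Every date is a Saturday.
Each is the 4th Saturday of its month.
August 2025 — 4th Saturday is 2025-08-23.
4th Saturday of September 2025: 2025-09-27.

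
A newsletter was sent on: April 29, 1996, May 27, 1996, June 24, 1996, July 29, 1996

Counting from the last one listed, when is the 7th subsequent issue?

All Mondays; the gaps (28, 28, 35) vary with month length.
This is the last Monday of each month.
Last Monday of August 1996: August 26, 1996.
September 1996 ends with Monday September 30, 1996.
October 1996 ends with Monday October 28, 1996.
Last Monday of November 1996: November 25, 1996.
Last Monday of December 1996: December 30, 1996.
Last Monday of January 1997: January 27, 1997.
Last Monday of February 1997: February 24, 1997.

February 24, 1997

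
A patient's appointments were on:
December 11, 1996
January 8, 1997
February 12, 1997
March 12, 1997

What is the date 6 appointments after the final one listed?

September 10, 1997

These are Wednesdays at 28- or 35-day spacing (28, 35, 28).
The pattern: 2nd Wednesday of the month.
2nd Wednesday of April 1997: April 9, 1997.
May 1997 — 2nd Wednesday is May 14, 1997.
2nd Wednesday of June 1997: June 11, 1997.
2nd Wednesday of July 1997: July 9, 1997.
2nd Wednesday of August 1997: August 13, 1997.
2nd Wednesday of September 1997: September 10, 1997.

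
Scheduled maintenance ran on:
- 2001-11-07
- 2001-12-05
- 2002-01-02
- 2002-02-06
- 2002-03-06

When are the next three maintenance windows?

These are Wednesdays at 28- or 35-day spacing (28, 28, 35, 28).
The pattern: 1st Wednesday of the month.
1st Wednesday of April 2002: 2002-04-03.
1st Wednesday of May 2002: 2002-05-01.
June 2002 — 1st Wednesday is 2002-06-05.

2002-04-03, 2002-05-01, 2002-06-05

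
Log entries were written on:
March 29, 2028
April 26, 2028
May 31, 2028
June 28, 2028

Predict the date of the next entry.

Every date is a Wednesday; gaps 28, 35, 28 days.
Each is the last Wednesday of its month (at least one falls on the 29th or later, ruling out '4th Wednesday').
July 2028 ends with Wednesday July 26, 2028.

July 26, 2028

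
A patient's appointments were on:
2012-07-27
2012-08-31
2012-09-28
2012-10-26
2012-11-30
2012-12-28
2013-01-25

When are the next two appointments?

2013-02-22, 2013-03-29

These are Fridays with 35, 28, 28, 35, 28, 28-day gaps.
Each is the final Friday of its month — 2012-08-31 is past the 28th, so '4th Friday' doesn't fit.
Last Friday of February 2013: 2013-02-22.
Last Friday of March 2013: 2013-03-29.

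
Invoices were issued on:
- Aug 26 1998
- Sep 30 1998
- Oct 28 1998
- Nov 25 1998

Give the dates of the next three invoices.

These are Wednesdays with 35, 28, 28-day gaps.
Each is the final Wednesday of its month — Sep 30 1998 is past the 28th, so '4th Wednesday' doesn't fit.
December 1998 ends with Wednesday Dec 30 1998.
January 1999 ends with Wednesday Jan 27 1999.
Last Wednesday of February 1999: Feb 24 1999.

Dec 30 1998, Jan 27 1999, Feb 24 1999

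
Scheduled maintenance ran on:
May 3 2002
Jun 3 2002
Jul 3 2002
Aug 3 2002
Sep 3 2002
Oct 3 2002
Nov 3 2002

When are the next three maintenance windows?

The day-of-month is always 3 (31, 30, 31, 31, 30, 31 days between events).
So this recurs on the 3rd of each month.
December 2002: Dec 3 2002.
Next: January 2003 → Jan 3 2003.
February 2003: Feb 3 2003.

Dec 3 2002, Jan 3 2003, Feb 3 2003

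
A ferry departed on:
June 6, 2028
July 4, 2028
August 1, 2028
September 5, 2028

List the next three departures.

October 3, 2028; November 7, 2028; December 5, 2028

All dates are Tuesdays, 28, 28, 35 days apart.
Specifically, the 1st Tuesday of each month.
1st Tuesday of October 2028: October 3, 2028.
1st Tuesday of November 2028: November 7, 2028.
December 2028 — 1st Tuesday is December 5, 2028.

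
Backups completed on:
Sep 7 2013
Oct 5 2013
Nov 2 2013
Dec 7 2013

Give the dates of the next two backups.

Jan 4 2014, Feb 1 2014

Gaps: 28, 28, 35 days — a mix of 28 and 35. Every date is a Saturday.
Each is the 1st Saturday of its month.
January 2014 — 1st Saturday is Jan 4 2014.
1st Saturday of February 2014: Feb 1 2014.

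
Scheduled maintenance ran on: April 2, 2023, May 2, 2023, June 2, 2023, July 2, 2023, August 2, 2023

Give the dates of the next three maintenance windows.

Each date is the 2nd; the gaps (30, 31, 30, 31) track the month lengths.
The rule is the 2nd of each month.
September 2023: September 2, 2023.
October 2023: October 2, 2023.
November 2023: November 2, 2023.

September 2, 2023; October 2, 2023; November 2, 2023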